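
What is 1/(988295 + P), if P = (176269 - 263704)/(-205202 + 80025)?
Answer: 125177/123711890650 ≈ 1.0118e-6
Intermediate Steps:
P = 87435/125177 (P = -87435/(-125177) = -87435*(-1/125177) = 87435/125177 ≈ 0.69849)
1/(988295 + P) = 1/(988295 + 87435/125177) = 1/(123711890650/125177) = 125177/123711890650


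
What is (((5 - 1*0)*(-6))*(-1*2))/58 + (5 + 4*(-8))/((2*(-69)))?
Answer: 1641/1334 ≈ 1.2301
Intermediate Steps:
(((5 - 1*0)*(-6))*(-1*2))/58 + (5 + 4*(-8))/((2*(-69))) = (((5 + 0)*(-6))*(-2))*(1/58) + (5 - 32)/(-138) = ((5*(-6))*(-2))*(1/58) - 27*(-1/138) = -30*(-2)*(1/58) + 9/46 = 60*(1/58) + 9/46 = 30/29 + 9/46 = 1641/1334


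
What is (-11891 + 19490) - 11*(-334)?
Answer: 11273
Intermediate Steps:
(-11891 + 19490) - 11*(-334) = 7599 + 3674 = 11273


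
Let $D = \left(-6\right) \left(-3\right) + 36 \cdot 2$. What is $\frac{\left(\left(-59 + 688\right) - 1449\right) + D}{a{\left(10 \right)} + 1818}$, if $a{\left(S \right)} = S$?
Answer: $- \frac{365}{914} \approx -0.39934$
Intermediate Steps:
$D = 90$ ($D = 18 + 72 = 90$)
$\frac{\left(\left(-59 + 688\right) - 1449\right) + D}{a{\left(10 \right)} + 1818} = \frac{\left(\left(-59 + 688\right) - 1449\right) + 90}{10 + 1818} = \frac{\left(629 - 1449\right) + 90}{1828} = \left(-820 + 90\right) \frac{1}{1828} = \left(-730\right) \frac{1}{1828} = - \frac{365}{914}$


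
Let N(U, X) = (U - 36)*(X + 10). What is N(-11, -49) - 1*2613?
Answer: -780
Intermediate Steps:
N(U, X) = (-36 + U)*(10 + X)
N(-11, -49) - 1*2613 = (-360 - 36*(-49) + 10*(-11) - 11*(-49)) - 1*2613 = (-360 + 1764 - 110 + 539) - 2613 = 1833 - 2613 = -780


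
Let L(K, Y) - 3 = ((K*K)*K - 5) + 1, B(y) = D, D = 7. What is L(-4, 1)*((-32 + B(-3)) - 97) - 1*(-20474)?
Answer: 28404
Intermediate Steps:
B(y) = 7
L(K, Y) = -1 + K**3 (L(K, Y) = 3 + (((K*K)*K - 5) + 1) = 3 + ((K**2*K - 5) + 1) = 3 + ((K**3 - 5) + 1) = 3 + ((-5 + K**3) + 1) = 3 + (-4 + K**3) = -1 + K**3)
L(-4, 1)*((-32 + B(-3)) - 97) - 1*(-20474) = (-1 + (-4)**3)*((-32 + 7) - 97) - 1*(-20474) = (-1 - 64)*(-25 - 97) + 20474 = -65*(-122) + 20474 = 7930 + 20474 = 28404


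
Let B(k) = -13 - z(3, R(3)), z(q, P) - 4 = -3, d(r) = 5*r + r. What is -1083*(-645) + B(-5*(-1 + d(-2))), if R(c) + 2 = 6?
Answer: 698521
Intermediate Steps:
R(c) = 4 (R(c) = -2 + 6 = 4)
d(r) = 6*r
z(q, P) = 1 (z(q, P) = 4 - 3 = 1)
B(k) = -14 (B(k) = -13 - 1*1 = -13 - 1 = -14)
-1083*(-645) + B(-5*(-1 + d(-2))) = -1083*(-645) - 14 = 698535 - 14 = 698521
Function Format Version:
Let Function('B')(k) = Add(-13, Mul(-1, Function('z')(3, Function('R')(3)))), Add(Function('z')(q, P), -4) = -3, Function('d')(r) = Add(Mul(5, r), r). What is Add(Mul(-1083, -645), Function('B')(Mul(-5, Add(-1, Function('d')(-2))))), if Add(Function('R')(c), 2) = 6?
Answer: 698521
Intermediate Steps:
Function('R')(c) = 4 (Function('R')(c) = Add(-2, 6) = 4)
Function('d')(r) = Mul(6, r)
Function('z')(q, P) = 1 (Function('z')(q, P) = Add(4, -3) = 1)
Function('B')(k) = -14 (Function('B')(k) = Add(-13, Mul(-1, 1)) = Add(-13, -1) = -14)
Add(Mul(-1083, -645), Function('B')(Mul(-5, Add(-1, Function('d')(-2))))) = Add(Mul(-1083, -645), -14) = Add(698535, -14) = 698521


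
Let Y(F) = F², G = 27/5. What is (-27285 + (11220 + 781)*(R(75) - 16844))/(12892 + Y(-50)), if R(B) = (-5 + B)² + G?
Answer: -358256059/38480 ≈ -9310.2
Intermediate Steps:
G = 27/5 (G = 27*(⅕) = 27/5 ≈ 5.4000)
R(B) = 27/5 + (-5 + B)² (R(B) = (-5 + B)² + 27/5 = 27/5 + (-5 + B)²)
(-27285 + (11220 + 781)*(R(75) - 16844))/(12892 + Y(-50)) = (-27285 + (11220 + 781)*((27/5 + (-5 + 75)²) - 16844))/(12892 + (-50)²) = (-27285 + 12001*((27/5 + 70²) - 16844))/(12892 + 2500) = (-27285 + 12001*((27/5 + 4900) - 16844))/15392 = (-27285 + 12001*(24527/5 - 16844))*(1/15392) = (-27285 + 12001*(-59693/5))*(1/15392) = (-27285 - 716375693/5)*(1/15392) = -716512118/5*1/15392 = -358256059/38480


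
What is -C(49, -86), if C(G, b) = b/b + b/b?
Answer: -2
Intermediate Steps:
C(G, b) = 2 (C(G, b) = 1 + 1 = 2)
-C(49, -86) = -1*2 = -2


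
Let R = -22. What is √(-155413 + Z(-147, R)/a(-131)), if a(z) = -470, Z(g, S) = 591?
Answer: I*√34331009470/470 ≈ 394.23*I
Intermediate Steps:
√(-155413 + Z(-147, R)/a(-131)) = √(-155413 + 591/(-470)) = √(-155413 + 591*(-1/470)) = √(-155413 - 591/470) = √(-73044701/470) = I*√34331009470/470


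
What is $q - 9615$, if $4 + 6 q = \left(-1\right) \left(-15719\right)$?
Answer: $- \frac{41975}{6} \approx -6995.8$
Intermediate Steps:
$q = \frac{15715}{6}$ ($q = - \frac{2}{3} + \frac{\left(-1\right) \left(-15719\right)}{6} = - \frac{2}{3} + \frac{1}{6} \cdot 15719 = - \frac{2}{3} + \frac{15719}{6} = \frac{15715}{6} \approx 2619.2$)
$q - 9615 = \frac{15715}{6} - 9615 = - \frac{41975}{6}$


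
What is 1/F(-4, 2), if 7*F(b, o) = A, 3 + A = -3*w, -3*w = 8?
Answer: 7/5 ≈ 1.4000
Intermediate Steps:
w = -8/3 (w = -1/3*8 = -8/3 ≈ -2.6667)
A = 5 (A = -3 - 3*(-8/3) = -3 + 8 = 5)
F(b, o) = 5/7 (F(b, o) = (1/7)*5 = 5/7)
1/F(-4, 2) = 1/(5/7) = 7/5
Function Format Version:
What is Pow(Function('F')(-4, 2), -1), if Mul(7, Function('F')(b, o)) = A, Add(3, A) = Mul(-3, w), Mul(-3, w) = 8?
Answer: Rational(7, 5) ≈ 1.4000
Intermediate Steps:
w = Rational(-8, 3) (w = Mul(Rational(-1, 3), 8) = Rational(-8, 3) ≈ -2.6667)
A = 5 (A = Add(-3, Mul(-3, Rational(-8, 3))) = Add(-3, 8) = 5)
Function('F')(b, o) = Rational(5, 7) (Function('F')(b, o) = Mul(Rational(1, 7), 5) = Rational(5, 7))
Pow(Function('F')(-4, 2), -1) = Pow(Rational(5, 7), -1) = Rational(7, 5)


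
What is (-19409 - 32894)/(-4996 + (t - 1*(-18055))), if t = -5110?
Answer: -52303/7949 ≈ -6.5798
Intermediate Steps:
(-19409 - 32894)/(-4996 + (t - 1*(-18055))) = (-19409 - 32894)/(-4996 + (-5110 - 1*(-18055))) = -52303/(-4996 + (-5110 + 18055)) = -52303/(-4996 + 12945) = -52303/7949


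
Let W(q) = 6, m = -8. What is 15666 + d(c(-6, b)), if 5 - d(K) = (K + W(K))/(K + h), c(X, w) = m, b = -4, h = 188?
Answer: 1410391/90 ≈ 15671.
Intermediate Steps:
c(X, w) = -8
d(K) = 5 - (6 + K)/(188 + K) (d(K) = 5 - (K + 6)/(K + 188) = 5 - (6 + K)/(188 + K))
15666 + d(c(-6, b)) = 15666 + 2*(467 + 2*(-8))/(188 - 8) = 15666 + 2*(467 - 16)/180 = 15666 + 2*(1/180)*451 = 15666 + 451/90 = 1410391/90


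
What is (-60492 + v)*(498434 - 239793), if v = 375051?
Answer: 81357854319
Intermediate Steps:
(-60492 + v)*(498434 - 239793) = (-60492 + 375051)*(498434 - 239793) = 314559*258641 = 81357854319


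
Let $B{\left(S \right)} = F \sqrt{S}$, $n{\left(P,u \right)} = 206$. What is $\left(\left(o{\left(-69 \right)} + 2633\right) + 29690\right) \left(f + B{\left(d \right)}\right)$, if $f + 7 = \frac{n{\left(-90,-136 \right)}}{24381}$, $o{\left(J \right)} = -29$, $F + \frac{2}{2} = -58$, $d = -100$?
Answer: $- \frac{5504867534}{24381} - 19053460 i \approx -2.2579 \cdot 10^{5} - 1.9053 \cdot 10^{7} i$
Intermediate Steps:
$F = -59$ ($F = -1 - 58 = -59$)
$B{\left(S \right)} = - 59 \sqrt{S}$
$f = - \frac{170461}{24381}$ ($f = -7 + \frac{206}{24381} = - \frac{170461}{24381} \approx -6.9915$)
$\left(\left(o{\left(-69 \right)} + 2633\right) + 29690\right) \left(f + B{\left(d \right)}\right) = \left(\left(-29 + 2633\right) + 29690\right) \left(- \frac{170461}{24381} - 59 \sqrt{-100}\right) = \left(2604 + 29690\right) \left(- \frac{170461}{24381} - 59 \cdot 10 i\right) = 32294 \left(- \frac{170461}{24381} - 590 i\right) = - \frac{5504867534}{24381} - 19053460 i$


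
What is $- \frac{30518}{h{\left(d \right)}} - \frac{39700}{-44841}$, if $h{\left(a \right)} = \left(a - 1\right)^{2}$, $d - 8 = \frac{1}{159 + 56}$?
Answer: $- \frac{10527818881225}{16950167046} \approx -621.1$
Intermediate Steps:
$d = \frac{1721}{215}$ ($d = 8 + \frac{1}{159 + 56} = 8 + \frac{1}{215} = \frac{1721}{215} \approx 8.0047$)
$h{\left(a \right)} = \left(-1 + a\right)^{2}$
$- \frac{30518}{h{\left(d \right)}} - \frac{39700}{-44841} = - \frac{30518}{\left(-1 + \frac{1721}{215}\right)^{2}} - \frac{39700}{-44841} = - \frac{30518}{\left(\frac{1506}{215}\right)^{2}} - - \frac{39700}{44841} = - \frac{30518}{\frac{2268036}{46225}} + \frac{39700}{44841} = \left(-30518\right) \frac{46225}{2268036} + \frac{39700}{44841} = - \frac{705347275}{1134018} + \frac{39700}{44841} = - \frac{10527818881225}{16950167046}$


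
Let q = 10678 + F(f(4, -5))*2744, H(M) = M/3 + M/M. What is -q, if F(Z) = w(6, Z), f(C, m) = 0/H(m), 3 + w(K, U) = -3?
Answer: 5786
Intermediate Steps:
w(K, U) = -6 (w(K, U) = -3 - 3 = -6)
H(M) = 1 + M/3 (H(M) = M*(1/3) + 1 = M/3 + 1 = 1 + M/3)
f(C, m) = 0 (f(C, m) = 0/(1 + m/3) = 0)
F(Z) = -6
q = -5786 (q = 10678 - 6*2744 = 10678 - 16464 = -5786)
-q = -1*(-5786) = 5786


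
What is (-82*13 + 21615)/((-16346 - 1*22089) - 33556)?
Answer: -20549/71991 ≈ -0.28544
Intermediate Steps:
(-82*13 + 21615)/((-16346 - 1*22089) - 33556) = (-1066 + 21615)/((-16346 - 22089) - 33556) = 20549/(-38435 - 33556) = 20549/(-71991) = 20549*(-1/71991) = -20549/71991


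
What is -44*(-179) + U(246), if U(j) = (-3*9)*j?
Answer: 1234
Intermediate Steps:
U(j) = -27*j
-44*(-179) + U(246) = -44*(-179) - 27*246 = 7876 - 6642 = 1234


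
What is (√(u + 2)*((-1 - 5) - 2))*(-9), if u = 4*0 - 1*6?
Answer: 144*I ≈ 144.0*I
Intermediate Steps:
u = -6 (u = 0 - 6 = -6)
(√(u + 2)*((-1 - 5) - 2))*(-9) = (√(-6 + 2)*((-1 - 5) - 2))*(-9) = (√(-4)*(-6 - 2))*(-9) = ((2*I)*(-8))*(-9) = -16*I*(-9) = 144*I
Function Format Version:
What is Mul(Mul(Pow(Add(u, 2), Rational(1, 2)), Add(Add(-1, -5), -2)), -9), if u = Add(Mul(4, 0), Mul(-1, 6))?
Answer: Mul(144, I) ≈ Mul(144.00, I)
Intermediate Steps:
u = -6 (u = Add(0, -6) = -6)
Mul(Mul(Pow(Add(u, 2), Rational(1, 2)), Add(Add(-1, -5), -2)), -9) = Mul(Mul(Pow(Add(-6, 2), Rational(1, 2)), Add(Add(-1, -5), -2)), -9) = Mul(Mul(Pow(-4, Rational(1, 2)), Add(-6, -2)), -9) = Mul(Mul(Mul(2, I), -8), -9) = Mul(Mul(-16, I), -9) = Mul(144, I)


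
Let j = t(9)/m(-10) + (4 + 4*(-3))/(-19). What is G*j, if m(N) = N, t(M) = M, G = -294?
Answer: 13377/95 ≈ 140.81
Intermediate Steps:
j = -91/190 (j = 9/(-10) + (4 + 4*(-3))/(-19) = 9*(-⅒) + (4 - 12)*(-1/19) = -9/10 - 8*(-1/19) = -9/10 + 8/19 = -91/190 ≈ -0.47895)
G*j = -294*(-91/190) = 13377/95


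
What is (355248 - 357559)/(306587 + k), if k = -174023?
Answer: -2311/132564 ≈ -0.017433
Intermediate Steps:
(355248 - 357559)/(306587 + k) = (355248 - 357559)/(306587 - 174023) = -2311/132564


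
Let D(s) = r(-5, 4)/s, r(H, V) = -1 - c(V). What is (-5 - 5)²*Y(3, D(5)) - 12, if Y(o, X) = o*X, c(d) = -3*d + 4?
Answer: 408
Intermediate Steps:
c(d) = 4 - 3*d
r(H, V) = -5 + 3*V (r(H, V) = -1 - (4 - 3*V) = -1 + (-4 + 3*V) = -5 + 3*V)
D(s) = 7/s (D(s) = (-5 + 3*4)/s = (-5 + 12)/s = 7/s)
Y(o, X) = X*o
(-5 - 5)²*Y(3, D(5)) - 12 = (-5 - 5)²*((7/5)*3) - 12 = (-10)²*((7*(⅕))*3) - 12 = 100*((7/5)*3) - 12 = 100*(21/5) - 12 = 420 - 12 = 408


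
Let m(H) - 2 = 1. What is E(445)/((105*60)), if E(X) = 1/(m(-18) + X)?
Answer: 1/2822400 ≈ 3.5431e-7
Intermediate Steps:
m(H) = 3 (m(H) = 2 + 1 = 3)
E(X) = 1/(3 + X)
E(445)/((105*60)) = 1/((3 + 445)*((105*60))) = 1/(448*6300) = (1/448)*(1/6300) = 1/2822400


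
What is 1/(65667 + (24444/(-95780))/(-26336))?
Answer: 630615520/41410629357951 ≈ 1.5228e-5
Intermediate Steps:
1/(65667 + (24444/(-95780))/(-26336)) = 1/(65667 + (24444*(-1/95780))*(-1/26336)) = 1/(65667 - 6111/23945*(-1/26336)) = 1/(65667 + 6111/630615520) = 1/(41410629357951/630615520) = 630615520/41410629357951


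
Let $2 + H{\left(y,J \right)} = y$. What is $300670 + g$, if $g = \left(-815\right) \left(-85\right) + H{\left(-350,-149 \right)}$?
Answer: $369593$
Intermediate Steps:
$H{\left(y,J \right)} = -2 + y$
$g = 68923$ ($g = \left(-815\right) \left(-85\right) - 352 = 69275 - 352 = 68923$)
$300670 + g = 300670 + 68923 = 369593$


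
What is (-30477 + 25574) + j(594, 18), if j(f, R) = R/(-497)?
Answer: -2436809/497 ≈ -4903.0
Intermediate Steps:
j(f, R) = -R/497 (j(f, R) = R*(-1/497) = -R/497)
(-30477 + 25574) + j(594, 18) = (-30477 + 25574) - 1/497*18 = -4903 - 18/497 = -2436809/497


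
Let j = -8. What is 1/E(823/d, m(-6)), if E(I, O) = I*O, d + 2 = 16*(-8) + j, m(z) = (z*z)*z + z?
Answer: 23/30451 ≈ 0.00075531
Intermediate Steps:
m(z) = z + z³ (m(z) = z²*z + z = z³ + z = z + z³)
d = -138 (d = -2 + (16*(-8) - 8) = -2 + (-128 - 8) = -2 - 136 = -138)
1/E(823/d, m(-6)) = 1/((823/(-138))*(-6 + (-6)³)) = 1/((823*(-1/138))*(-6 - 216)) = 1/(-823/138*(-222)) = 1/(30451/23) = 23/30451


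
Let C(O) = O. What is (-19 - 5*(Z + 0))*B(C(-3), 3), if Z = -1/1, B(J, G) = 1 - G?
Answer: 28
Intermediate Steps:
Z = -1 (Z = -1*1 = -1)
(-19 - 5*(Z + 0))*B(C(-3), 3) = (-19 - 5*(-1 + 0))*(1 - 1*3) = (-19 - 5*(-1))*(1 - 3) = (-19 + 5)*(-2) = -14*(-2) = 28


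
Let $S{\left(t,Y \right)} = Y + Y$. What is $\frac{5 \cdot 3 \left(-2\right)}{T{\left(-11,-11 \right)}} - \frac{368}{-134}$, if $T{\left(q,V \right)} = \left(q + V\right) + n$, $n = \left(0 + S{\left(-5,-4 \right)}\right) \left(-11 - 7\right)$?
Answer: $\frac{10219}{4087} \approx 2.5004$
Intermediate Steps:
$S{\left(t,Y \right)} = 2 Y$
$n = 144$ ($n = \left(0 + 2 \left(-4\right)\right) \left(-11 - 7\right) = \left(0 - 8\right) \left(-18\right) = \left(-8\right) \left(-18\right) = 144$)
$T{\left(q,V \right)} = 144 + V + q$ ($T{\left(q,V \right)} = \left(q + V\right) + 144 = \left(V + q\right) + 144 = 144 + V + q$)
$\frac{5 \cdot 3 \left(-2\right)}{T{\left(-11,-11 \right)}} - \frac{368}{-134} = \frac{5 \cdot 3 \left(-2\right)}{144 - 11 - 11} - \frac{368}{-134} = \frac{15 \left(-2\right)}{122} - - \frac{184}{67} = \left(-30\right) \frac{1}{122} + \frac{184}{67} = - \frac{15}{61} + \frac{184}{67} = \frac{10219}{4087}$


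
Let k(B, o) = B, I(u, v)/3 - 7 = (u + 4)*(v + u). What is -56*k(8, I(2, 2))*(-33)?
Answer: 14784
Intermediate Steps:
I(u, v) = 21 + 3*(4 + u)*(u + v) (I(u, v) = 21 + 3*((u + 4)*(v + u)) = 21 + 3*((4 + u)*(u + v)) = 21 + 3*(4 + u)*(u + v))
-56*k(8, I(2, 2))*(-33) = -56*8*(-33) = -448*(-33) = 14784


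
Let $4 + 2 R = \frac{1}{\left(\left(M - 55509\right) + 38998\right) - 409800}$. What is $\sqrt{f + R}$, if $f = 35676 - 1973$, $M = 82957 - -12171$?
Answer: $\frac{3 \sqrt{1642844058130310}}{662366} \approx 183.58$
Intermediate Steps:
$M = 95128$ ($M = 82957 + 12171 = 95128$)
$f = 33703$
$R = - \frac{1324733}{662366}$ ($R = -2 + \frac{1}{2 \left(\left(\left(95128 - 55509\right) + 38998\right) - 409800\right)} = -2 + \frac{1}{2 \left(\left(39619 + 38998\right) - 409800\right)} = -2 + \frac{1}{2 \left(78617 - 409800\right)} = -2 + \frac{1}{2 \left(-331183\right)} = -2 + \frac{1}{2} \left(- \frac{1}{331183}\right) = -2 - \frac{1}{662366} = - \frac{1324733}{662366} \approx -2.0$)
$\sqrt{f + R} = \sqrt{33703 - \frac{1324733}{662366}} = \sqrt{\frac{22322396565}{662366}} = \frac{3 \sqrt{1642844058130310}}{662366}$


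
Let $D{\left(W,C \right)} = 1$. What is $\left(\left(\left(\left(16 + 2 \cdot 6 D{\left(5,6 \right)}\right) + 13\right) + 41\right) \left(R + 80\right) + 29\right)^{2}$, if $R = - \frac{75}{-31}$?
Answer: $\frac{44271947281}{961} \approx 4.6069 \cdot 10^{7}$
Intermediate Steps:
$R = \frac{75}{31}$ ($R = \left(-75\right) \left(- \frac{1}{31}\right) = \frac{75}{31} \approx 2.4194$)
$\left(\left(\left(\left(16 + 2 \cdot 6 D{\left(5,6 \right)}\right) + 13\right) + 41\right) \left(R + 80\right) + 29\right)^{2} = \left(\left(\left(\left(16 + 2 \cdot 6 \cdot 1\right) + 13\right) + 41\right) \left(\frac{75}{31} + 80\right) + 29\right)^{2} = \left(\left(\left(\left(16 + 12 \cdot 1\right) + 13\right) + 41\right) \frac{2555}{31} + 29\right)^{2} = \left(\left(\left(\left(16 + 12\right) + 13\right) + 41\right) \frac{2555}{31} + 29\right)^{2} = \left(\left(\left(28 + 13\right) + 41\right) \frac{2555}{31} + 29\right)^{2} = \left(\left(41 + 41\right) \frac{2555}{31} + 29\right)^{2} = \left(82 \cdot \frac{2555}{31} + 29\right)^{2} = \left(\frac{209510}{31} + 29\right)^{2} = \left(\frac{210409}{31}\right)^{2} = \frac{44271947281}{961}$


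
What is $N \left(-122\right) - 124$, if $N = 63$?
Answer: $-7810$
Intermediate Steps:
$N \left(-122\right) - 124 = 63 \left(-122\right) - 124 = -7686 - 124 = -7810$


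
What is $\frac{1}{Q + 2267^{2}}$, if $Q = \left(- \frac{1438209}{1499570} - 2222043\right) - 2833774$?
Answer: $\frac{1499570}{125170668831} \approx 1.198 \cdot 10^{-5}$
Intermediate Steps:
$Q = - \frac{7581552936899}{1499570}$ ($Q = \left(\left(-1438209\right) \frac{1}{1499570} - 2222043\right) - 2833774 = \left(- \frac{1438209}{1499570} - 2222043\right) - 2833774 = - \frac{3332110459719}{1499570} - 2833774 = - \frac{7581552936899}{1499570} \approx -5.0558 \cdot 10^{6}$)
$\frac{1}{Q + 2267^{2}} = \frac{1}{- \frac{7581552936899}{1499570} + 2267^{2}} = \frac{1}{- \frac{7581552936899}{1499570} + 5139289} = \frac{1}{\frac{125170668831}{1499570}} = \frac{1499570}{125170668831}$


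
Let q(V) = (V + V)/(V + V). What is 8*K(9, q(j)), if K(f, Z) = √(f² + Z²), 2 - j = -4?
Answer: 8*√82 ≈ 72.443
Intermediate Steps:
j = 6 (j = 2 - 1*(-4) = 2 + 4 = 6)
q(V) = 1 (q(V) = (2*V)/((2*V)) = (2*V)*(1/(2*V)) = 1)
K(f, Z) = √(Z² + f²)
8*K(9, q(j)) = 8*√(1² + 9²) = 8*√(1 + 81) = 8*√82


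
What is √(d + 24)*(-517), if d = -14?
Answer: -517*√10 ≈ -1634.9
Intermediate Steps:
√(d + 24)*(-517) = √(-14 + 24)*(-517) = √10*(-517) = -517*√10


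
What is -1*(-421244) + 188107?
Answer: 609351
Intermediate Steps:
-1*(-421244) + 188107 = 421244 + 188107 = 609351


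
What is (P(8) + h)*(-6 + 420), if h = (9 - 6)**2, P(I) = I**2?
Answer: 30222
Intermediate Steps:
h = 9 (h = 3**2 = 9)
(P(8) + h)*(-6 + 420) = (8**2 + 9)*(-6 + 420) = (64 + 9)*414 = 73*414 = 30222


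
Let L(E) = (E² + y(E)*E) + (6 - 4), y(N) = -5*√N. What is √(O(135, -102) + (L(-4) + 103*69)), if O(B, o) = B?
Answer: 2*√(1815 + 10*I) ≈ 85.206 + 0.23473*I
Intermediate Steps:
L(E) = 2 + E² - 5*E^(3/2) (L(E) = (E² + (-5*√E)*E) + (6 - 4) = (E² - 5*E^(3/2)) + 2 = 2 + E² - 5*E^(3/2))
√(O(135, -102) + (L(-4) + 103*69)) = √(135 + ((2 + (-4)² - (-40)*I) + 103*69)) = √(135 + ((2 + 16 - (-40)*I) + 7107)) = √(135 + ((2 + 16 + 40*I) + 7107)) = √(135 + ((18 + 40*I) + 7107)) = √(135 + (7125 + 40*I)) = √(7260 + 40*I)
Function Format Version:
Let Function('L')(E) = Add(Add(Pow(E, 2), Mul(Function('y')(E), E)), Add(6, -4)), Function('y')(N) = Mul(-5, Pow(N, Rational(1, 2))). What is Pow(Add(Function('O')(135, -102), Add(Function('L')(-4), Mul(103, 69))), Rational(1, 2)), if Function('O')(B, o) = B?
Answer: Mul(2, Pow(Add(1815, Mul(10, I)), Rational(1, 2))) ≈ Add(85.206, Mul(0.23473, I))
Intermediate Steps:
Function('L')(E) = Add(2, Pow(E, 2), Mul(-5, Pow(E, Rational(3, 2)))) (Function('L')(E) = Add(Add(Pow(E, 2), Mul(Mul(-5, Pow(E, Rational(1, 2))), E)), Add(6, -4)) = Add(Add(Pow(E, 2), Mul(-5, Pow(E, Rational(3, 2)))), 2) = Add(2, Pow(E, 2), Mul(-5, Pow(E, Rational(3, 2)))))
Pow(Add(Function('O')(135, -102), Add(Function('L')(-4), Mul(103, 69))), Rational(1, 2)) = Pow(Add(135, Add(Add(2, Pow(-4, 2), Mul(-5, Pow(-4, Rational(3, 2)))), Mul(103, 69))), Rational(1, 2)) = Pow(Add(135, Add(Add(2, 16, Mul(-5, Mul(-8, I))), 7107)), Rational(1, 2)) = Pow(Add(135, Add(Add(2, 16, Mul(40, I)), 7107)), Rational(1, 2)) = Pow(Add(135, Add(Add(18, Mul(40, I)), 7107)), Rational(1, 2)) = Pow(Add(135, Add(7125, Mul(40, I))), Rational(1, 2)) = Pow(Add(7260, Mul(40, I)), Rational(1, 2))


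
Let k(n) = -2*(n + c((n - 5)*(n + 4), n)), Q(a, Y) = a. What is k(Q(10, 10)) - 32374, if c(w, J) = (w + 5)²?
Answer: -43644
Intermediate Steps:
c(w, J) = (5 + w)²
k(n) = -2*n - 2*(5 + (-5 + n)*(4 + n))² (k(n) = -2*(n + (5 + (n - 5)*(n + 4))²) = -2*(n + (5 + (-5 + n)*(4 + n))²) = -2*n - 2*(5 + (-5 + n)*(4 + n))²)
k(Q(10, 10)) - 32374 = (-2*10 - 2*(15 + 10 - 1*10²)²) - 32374 = (-20 - 2*(15 + 10 - 1*100)²) - 32374 = (-20 - 2*(15 + 10 - 100)²) - 32374 = (-20 - 2*(-75)²) - 32374 = (-20 - 2*5625) - 32374 = (-20 - 11250) - 32374 = -11270 - 32374 = -43644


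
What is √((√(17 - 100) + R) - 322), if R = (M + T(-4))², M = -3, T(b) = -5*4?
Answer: √(207 + I*√83) ≈ 14.391 + 0.31653*I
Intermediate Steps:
T(b) = -20
R = 529 (R = (-3 - 20)² = (-23)² = 529)
√((√(17 - 100) + R) - 322) = √((√(17 - 100) + 529) - 322) = √((√(-83) + 529) - 322) = √((I*√83 + 529) - 322) = √((529 + I*√83) - 322) = √(207 + I*√83)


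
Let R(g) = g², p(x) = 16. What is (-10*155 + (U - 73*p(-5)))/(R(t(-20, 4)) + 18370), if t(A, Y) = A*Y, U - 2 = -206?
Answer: -1461/12385 ≈ -0.11797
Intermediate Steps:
U = -204 (U = 2 - 206 = -204)
(-10*155 + (U - 73*p(-5)))/(R(t(-20, 4)) + 18370) = (-10*155 + (-204 - 73*16))/((-20*4)² + 18370) = (-1550 + (-204 - 1168))/((-80)² + 18370) = (-1550 - 1372)/(6400 + 18370) = -2922/24770 = -2922*1/24770 = -1461/12385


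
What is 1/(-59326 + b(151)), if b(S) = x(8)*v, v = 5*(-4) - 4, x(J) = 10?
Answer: -1/59566 ≈ -1.6788e-5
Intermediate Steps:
v = -24 (v = -20 - 4 = -24)
b(S) = -240 (b(S) = 10*(-24) = -240)
1/(-59326 + b(151)) = 1/(-59326 - 240) = 1/(-59566) = -1/59566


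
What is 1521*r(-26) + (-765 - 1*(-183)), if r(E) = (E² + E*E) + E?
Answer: 2016264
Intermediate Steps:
r(E) = E + 2*E² (r(E) = (E² + E²) + E = 2*E² + E = E + 2*E²)
1521*r(-26) + (-765 - 1*(-183)) = 1521*(-26*(1 + 2*(-26))) + (-765 - 1*(-183)) = 1521*(-26*(1 - 52)) + (-765 + 183) = 1521*(-26*(-51)) - 582 = 1521*1326 - 582 = 2016846 - 582 = 2016264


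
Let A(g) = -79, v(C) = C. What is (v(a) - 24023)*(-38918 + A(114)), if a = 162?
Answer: 930507417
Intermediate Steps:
(v(a) - 24023)*(-38918 + A(114)) = (162 - 24023)*(-38918 - 79) = -23861*(-38997) = 930507417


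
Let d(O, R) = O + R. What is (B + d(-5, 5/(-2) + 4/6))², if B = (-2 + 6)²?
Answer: 3025/36 ≈ 84.028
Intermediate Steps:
B = 16 (B = 4² = 16)
(B + d(-5, 5/(-2) + 4/6))² = (16 + (-5 + (5/(-2) + 4/6)))² = (16 + (-5 + (5*(-½) + 4*(⅙))))² = (16 + (-5 + (-5/2 + ⅔)))² = (16 + (-5 - 11/6))² = (16 - 41/6)² = (55/6)² = 3025/36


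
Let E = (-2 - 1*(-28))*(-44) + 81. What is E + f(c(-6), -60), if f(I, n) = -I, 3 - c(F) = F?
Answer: -1072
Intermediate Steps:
c(F) = 3 - F
E = -1063 (E = (-2 + 28)*(-44) + 81 = 26*(-44) + 81 = -1144 + 81 = -1063)
E + f(c(-6), -60) = -1063 - (3 - 1*(-6)) = -1063 - (3 + 6) = -1063 - 1*9 = -1063 - 9 = -1072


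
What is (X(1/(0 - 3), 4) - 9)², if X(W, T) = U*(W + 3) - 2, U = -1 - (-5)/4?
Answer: 961/9 ≈ 106.78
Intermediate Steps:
U = ¼ (U = -1 - (-5)/4 = -1 - 1*(-5/4) = -1 + 5/4 = ¼ ≈ 0.25000)
X(W, T) = -5/4 + W/4 (X(W, T) = (W + 3)/4 - 2 = (3 + W)/4 - 2 = (¾ + W/4) - 2 = -5/4 + W/4)
(X(1/(0 - 3), 4) - 9)² = ((-5/4 + 1/(4*(0 - 3))) - 9)² = ((-5/4 + (¼)/(-3)) - 9)² = ((-5/4 + (¼)*(-⅓)) - 9)² = ((-5/4 - 1/12) - 9)² = (-4/3 - 9)² = (-31/3)² = 961/9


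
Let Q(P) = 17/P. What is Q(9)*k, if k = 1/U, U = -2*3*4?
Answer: -17/216 ≈ -0.078704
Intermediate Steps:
U = -24 (U = -6*4 = -24)
k = -1/24 (k = 1/(-24) = -1/24 ≈ -0.041667)
Q(9)*k = (17/9)*(-1/24) = -17/216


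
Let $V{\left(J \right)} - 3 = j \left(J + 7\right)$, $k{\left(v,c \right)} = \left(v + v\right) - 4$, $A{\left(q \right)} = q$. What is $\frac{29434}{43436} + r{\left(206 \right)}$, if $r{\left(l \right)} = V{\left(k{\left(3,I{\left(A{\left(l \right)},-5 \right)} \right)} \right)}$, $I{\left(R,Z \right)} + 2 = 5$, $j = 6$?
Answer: $\frac{1252643}{21718} \approx 57.678$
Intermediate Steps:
$I{\left(R,Z \right)} = 3$ ($I{\left(R,Z \right)} = -2 + 5 = 3$)
$k{\left(v,c \right)} = -4 + 2 v$ ($k{\left(v,c \right)} = 2 v - 4 = -4 + 2 v$)
$V{\left(J \right)} = 45 + 6 J$ ($V{\left(J \right)} = 3 + 6 \left(J + 7\right) = 3 + 6 \left(7 + J\right) = 3 + \left(42 + 6 J\right) = 45 + 6 J$)
$r{\left(l \right)} = 57$ ($r{\left(l \right)} = 45 + 6 \left(-4 + 2 \cdot 3\right) = 45 + 6 \left(-4 + 6\right) = 45 + 6 \cdot 2 = 45 + 12 = 57$)
$\frac{29434}{43436} + r{\left(206 \right)} = \frac{29434}{43436} + 57 = 29434 \cdot \frac{1}{43436} + 57 = \frac{14717}{21718} + 57 = \frac{1252643}{21718}$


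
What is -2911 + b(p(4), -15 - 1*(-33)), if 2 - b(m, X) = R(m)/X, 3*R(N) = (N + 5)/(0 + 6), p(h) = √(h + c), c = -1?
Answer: -942521/324 - √3/324 ≈ -2909.0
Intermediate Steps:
p(h) = √(-1 + h) (p(h) = √(h - 1) = √(-1 + h))
R(N) = 5/18 + N/18 (R(N) = ((N + 5)/(0 + 6))/3 = ((5 + N)/6)/3 = ((5 + N)*(⅙))/3 = (⅚ + N/6)/3 = 5/18 + N/18)
b(m, X) = 2 - (5/18 + m/18)/X
-2911 + b(p(4), -15 - 1*(-33)) = -2911 + (-5 - √(-1 + 4) + 36*(-15 - 1*(-33)))/(18*(-15 - 1*(-33))) = -2911 + (-5 - √3 + 36*(-15 + 33))/(18*(-15 + 33)) = -2911 + (1/18)*(-5 - √3 + 36*18)/18 = -2911 + (1/18)*(1/18)*(-5 - √3 + 648) = -2911 + (1/18)*(1/18)*(643 - √3) = -2911 + (643/324 - √3/324) = -942521/324 - √3/324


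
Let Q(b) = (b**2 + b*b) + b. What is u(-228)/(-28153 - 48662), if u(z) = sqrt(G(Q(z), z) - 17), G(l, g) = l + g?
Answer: -sqrt(103495)/76815 ≈ -0.0041881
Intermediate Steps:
Q(b) = b + 2*b**2 (Q(b) = (b**2 + b**2) + b = 2*b**2 + b = b + 2*b**2)
G(l, g) = g + l
u(z) = sqrt(-17 + z + z*(1 + 2*z)) (u(z) = sqrt((z + z*(1 + 2*z)) - 17) = sqrt(-17 + z + z*(1 + 2*z)))
u(-228)/(-28153 - 48662) = sqrt(-17 - 228 - 228*(1 + 2*(-228)))/(-28153 - 48662) = sqrt(-17 - 228 - 228*(1 - 456))/(-76815) = sqrt(-17 - 228 - 228*(-455))*(-1/76815) = sqrt(-17 - 228 + 103740)*(-1/76815) = sqrt(103495)*(-1/76815) = -sqrt(103495)/76815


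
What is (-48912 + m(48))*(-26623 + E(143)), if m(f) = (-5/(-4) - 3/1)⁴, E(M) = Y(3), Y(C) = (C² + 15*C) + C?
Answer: 166290820093/128 ≈ 1.2991e+9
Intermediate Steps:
Y(C) = C² + 16*C
E(M) = 57 (E(M) = 3*(16 + 3) = 3*19 = 57)
m(f) = 2401/256 (m(f) = (-5*(-¼) - 3*1)⁴ = (5/4 - 3)⁴ = (-7/4)⁴ = 2401/256)
(-48912 + m(48))*(-26623 + E(143)) = (-48912 + 2401/256)*(-26623 + 57) = -12519071/256*(-26566) = 166290820093/128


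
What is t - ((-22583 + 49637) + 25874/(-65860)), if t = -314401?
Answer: -11244100213/32930 ≈ -3.4145e+5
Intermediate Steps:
t - ((-22583 + 49637) + 25874/(-65860)) = -314401 - ((-22583 + 49637) + 25874/(-65860)) = -314401 - (27054 + 25874*(-1/65860)) = -314401 - (27054 - 12937/32930) = -314401 - 1*890875283/32930 = -314401 - 890875283/32930 = -11244100213/32930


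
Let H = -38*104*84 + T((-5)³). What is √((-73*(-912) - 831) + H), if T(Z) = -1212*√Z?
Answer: √(-266223 - 6060*I*√5) ≈ 13.13 - 516.13*I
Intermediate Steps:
H = -331968 - 6060*I*√5 (H = -38*104*84 - 1212*5*I*√5 = -3952*84 - 6060*I*√5 = -331968 - 6060*I*√5 ≈ -3.3197e+5 - 13551.0*I)
√((-73*(-912) - 831) + H) = √((-73*(-912) - 831) + (-331968 - 6060*I*√5)) = √((66576 - 831) + (-331968 - 6060*I*√5)) = √(65745 + (-331968 - 6060*I*√5)) = √(-266223 - 6060*I*√5)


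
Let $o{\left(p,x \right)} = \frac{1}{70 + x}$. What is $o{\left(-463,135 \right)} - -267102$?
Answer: $\frac{54755911}{205} \approx 2.671 \cdot 10^{5}$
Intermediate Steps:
$o{\left(-463,135 \right)} - -267102 = \frac{1}{70 + 135} - -267102 = \frac{1}{205} + 267102 = \frac{54755911}{205}$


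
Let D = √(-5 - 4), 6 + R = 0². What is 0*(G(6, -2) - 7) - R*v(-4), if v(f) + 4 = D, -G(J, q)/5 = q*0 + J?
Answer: -24 + 18*I ≈ -24.0 + 18.0*I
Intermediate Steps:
R = -6 (R = -6 + 0² = -6 + 0 = -6)
G(J, q) = -5*J (G(J, q) = -5*(q*0 + J) = -5*(0 + J) = -5*J)
D = 3*I (D = √(-9) = 3*I ≈ 3.0*I)
v(f) = -4 + 3*I
0*(G(6, -2) - 7) - R*v(-4) = 0*(-5*6 - 7) - (-6)*(-4 + 3*I) = 0*(-30 - 7) - (24 - 18*I) = 0*(-37) + (-24 + 18*I) = 0 + (-24 + 18*I) = -24 + 18*I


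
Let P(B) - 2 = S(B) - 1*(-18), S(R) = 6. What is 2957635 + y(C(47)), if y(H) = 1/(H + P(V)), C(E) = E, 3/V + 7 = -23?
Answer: 215907356/73 ≈ 2.9576e+6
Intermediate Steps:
V = -⅒ (V = 3/(-7 - 23) = 3/(-30) = 3*(-1/30) = -⅒ ≈ -0.10000)
P(B) = 26 (P(B) = 2 + (6 - 1*(-18)) = 2 + (6 + 18) = 2 + 24 = 26)
y(H) = 1/(26 + H) (y(H) = 1/(H + 26) = 1/(26 + H))
2957635 + y(C(47)) = 2957635 + 1/(26 + 47) = 2957635 + 1/73 = 215907356/73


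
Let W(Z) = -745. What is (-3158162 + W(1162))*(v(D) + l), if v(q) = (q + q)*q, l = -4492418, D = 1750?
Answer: -5157174707874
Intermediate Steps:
v(q) = 2*q² (v(q) = (2*q)*q = 2*q²)
(-3158162 + W(1162))*(v(D) + l) = (-3158162 - 745)*(2*1750² - 4492418) = -3158907*(2*3062500 - 4492418) = -3158907*(6125000 - 4492418) = -3158907*1632582 = -5157174707874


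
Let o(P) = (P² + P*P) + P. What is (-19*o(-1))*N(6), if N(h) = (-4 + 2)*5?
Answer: 190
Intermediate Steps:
o(P) = P + 2*P² (o(P) = (P² + P²) + P = 2*P² + P = P + 2*P²)
N(h) = -10 (N(h) = -2*5 = -10)
(-19*o(-1))*N(6) = -(-19)*(1 + 2*(-1))*(-10) = -(-19)*(1 - 2)*(-10) = -(-19)*(-1)*(-10) = -19*1*(-10) = -19*(-10) = 190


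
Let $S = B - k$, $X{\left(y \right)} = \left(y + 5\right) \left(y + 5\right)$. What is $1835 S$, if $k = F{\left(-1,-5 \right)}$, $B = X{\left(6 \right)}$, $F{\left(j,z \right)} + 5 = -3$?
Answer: $236715$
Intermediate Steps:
$F{\left(j,z \right)} = -8$ ($F{\left(j,z \right)} = -5 - 3 = -8$)
$X{\left(y \right)} = \left(5 + y\right)^{2}$ ($X{\left(y \right)} = \left(5 + y\right) \left(5 + y\right) = \left(5 + y\right)^{2}$)
$B = 121$ ($B = \left(5 + 6\right)^{2} = 11^{2} = 121$)
$k = -8$
$S = 129$ ($S = 121 - -8 = 121 + 8 = 129$)
$1835 S = 1835 \cdot 129 = 236715$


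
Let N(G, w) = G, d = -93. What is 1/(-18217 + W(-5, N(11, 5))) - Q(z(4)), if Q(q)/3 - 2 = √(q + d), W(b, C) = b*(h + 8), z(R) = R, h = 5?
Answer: -109693/18282 - 3*I*√89 ≈ -6.0001 - 28.302*I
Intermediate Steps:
W(b, C) = 13*b (W(b, C) = b*(5 + 8) = b*13 = 13*b)
Q(q) = 6 + 3*√(-93 + q) (Q(q) = 6 + 3*√(q - 93) = 6 + 3*√(-93 + q))
1/(-18217 + W(-5, N(11, 5))) - Q(z(4)) = 1/(-18217 + 13*(-5)) - (6 + 3*√(-93 + 4)) = 1/(-18217 - 65) - (6 + 3*√(-89)) = 1/(-18282) - (6 + 3*(I*√89)) = -1/18282 - (6 + 3*I*√89) = -1/18282 + (-6 - 3*I*√89) = -109693/18282 - 3*I*√89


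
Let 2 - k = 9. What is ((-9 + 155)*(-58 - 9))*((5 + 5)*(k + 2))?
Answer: 489100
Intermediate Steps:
k = -7 (k = 2 - 1*9 = 2 - 9 = -7)
((-9 + 155)*(-58 - 9))*((5 + 5)*(k + 2)) = ((-9 + 155)*(-58 - 9))*((5 + 5)*(-7 + 2)) = (146*(-67))*(10*(-5)) = -9782*(-50) = 489100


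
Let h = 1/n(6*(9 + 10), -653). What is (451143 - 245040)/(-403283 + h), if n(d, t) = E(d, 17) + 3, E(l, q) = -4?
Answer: -68701/134428 ≈ -0.51106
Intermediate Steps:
n(d, t) = -1 (n(d, t) = -4 + 3 = -1)
h = -1 (h = 1/(-1) = -1)
(451143 - 245040)/(-403283 + h) = (451143 - 245040)/(-403283 - 1) = 206103/(-403284) = 206103*(-1/403284) = -68701/134428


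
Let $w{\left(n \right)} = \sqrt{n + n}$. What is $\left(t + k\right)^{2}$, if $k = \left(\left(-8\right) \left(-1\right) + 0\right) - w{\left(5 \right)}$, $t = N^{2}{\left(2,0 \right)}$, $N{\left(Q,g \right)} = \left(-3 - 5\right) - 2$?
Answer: $\left(108 - \sqrt{10}\right)^{2} \approx 10991.0$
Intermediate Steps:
$N{\left(Q,g \right)} = -10$ ($N{\left(Q,g \right)} = -8 - 2 = -10$)
$t = 100$ ($t = \left(-10\right)^{2} = 100$)
$w{\left(n \right)} = \sqrt{2} \sqrt{n}$ ($w{\left(n \right)} = \sqrt{2 n} = \sqrt{2} \sqrt{n}$)
$k = 8 - \sqrt{10}$ ($k = \left(\left(-8\right) \left(-1\right) + 0\right) - \sqrt{2} \sqrt{5} = \left(8 + 0\right) - \sqrt{10} = 8 - \sqrt{10} \approx 4.8377$)
$\left(t + k\right)^{2} = \left(100 + \left(8 - \sqrt{10}\right)\right)^{2} = \left(108 - \sqrt{10}\right)^{2}$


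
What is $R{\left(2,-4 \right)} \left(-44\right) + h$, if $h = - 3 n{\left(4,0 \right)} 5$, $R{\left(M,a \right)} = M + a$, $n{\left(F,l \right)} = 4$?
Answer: $28$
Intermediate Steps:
$h = -60$ ($h = \left(-3\right) 4 \cdot 5 = \left(-12\right) 5 = -60$)
$R{\left(2,-4 \right)} \left(-44\right) + h = \left(2 - 4\right) \left(-44\right) - 60 = \left(-2\right) \left(-44\right) - 60 = 88 - 60 = 28$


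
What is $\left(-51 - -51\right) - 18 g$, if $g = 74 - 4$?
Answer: $-1260$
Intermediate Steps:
$g = 70$ ($g = 74 - 4 = 70$)
$\left(-51 - -51\right) - 18 g = \left(-51 - -51\right) - 1260 = \left(-51 + 51\right) - 1260 = 0 - 1260 = -1260$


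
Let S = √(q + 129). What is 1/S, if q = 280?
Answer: √409/409 ≈ 0.049447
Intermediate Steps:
S = √409 (S = √(280 + 129) = √409 ≈ 20.224)
1/S = 1/(√409) = √409/409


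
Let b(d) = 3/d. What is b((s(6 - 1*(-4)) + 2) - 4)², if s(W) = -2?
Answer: 9/16 ≈ 0.56250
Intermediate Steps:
b((s(6 - 1*(-4)) + 2) - 4)² = (3/((-2 + 2) - 4))² = (3/(0 - 4))² = (3/(-4))² = (3*(-¼))² = (-¾)² = 9/16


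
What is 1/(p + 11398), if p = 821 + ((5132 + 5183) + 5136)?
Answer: 1/27670 ≈ 3.6140e-5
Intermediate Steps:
p = 16272 (p = 821 + (10315 + 5136) = 821 + 15451 = 16272)
1/(p + 11398) = 1/(16272 + 11398) = 1/27670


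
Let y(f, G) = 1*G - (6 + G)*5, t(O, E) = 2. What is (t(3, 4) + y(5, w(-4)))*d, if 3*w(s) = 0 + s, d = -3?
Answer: 68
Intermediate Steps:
w(s) = s/3 (w(s) = (0 + s)/3 = s/3)
y(f, G) = -30 - 4*G (y(f, G) = G - (30 + 5*G) = G + (-30 - 5*G) = -30 - 4*G)
(t(3, 4) + y(5, w(-4)))*d = (2 + (-30 - 4*(-4)/3))*(-3) = (2 + (-30 - 4*(-4/3)))*(-3) = (2 + (-30 + 16/3))*(-3) = (2 - 74/3)*(-3) = -68/3*(-3) = 68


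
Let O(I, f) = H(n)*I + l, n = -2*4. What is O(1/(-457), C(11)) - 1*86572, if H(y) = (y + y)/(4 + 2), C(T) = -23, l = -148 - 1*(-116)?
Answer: -118734076/1371 ≈ -86604.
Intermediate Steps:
l = -32 (l = -148 + 116 = -32)
n = -8
H(y) = y/3 (H(y) = (2*y)/6 = (2*y)*(1/6) = y/3)
O(I, f) = -32 - 8*I/3 (O(I, f) = ((1/3)*(-8))*I - 32 = -8*I/3 - 32 = -32 - 8*I/3)
O(1/(-457), C(11)) - 1*86572 = (-32 - 8/3/(-457)) - 1*86572 = (-32 - 8/3*(-1/457)) - 86572 = (-32 + 8/1371) - 86572 = -43864/1371 - 86572 = -118734076/1371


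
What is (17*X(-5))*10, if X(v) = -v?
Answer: 850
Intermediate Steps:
(17*X(-5))*10 = (17*(-1*(-5)))*10 = (17*5)*10 = 85*10 = 850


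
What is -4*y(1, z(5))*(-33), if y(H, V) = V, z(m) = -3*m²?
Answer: -9900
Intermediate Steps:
-4*y(1, z(5))*(-33) = -(-12)*5²*(-33) = -(-12)*25*(-33) = -4*(-75)*(-33) = 300*(-33) = -9900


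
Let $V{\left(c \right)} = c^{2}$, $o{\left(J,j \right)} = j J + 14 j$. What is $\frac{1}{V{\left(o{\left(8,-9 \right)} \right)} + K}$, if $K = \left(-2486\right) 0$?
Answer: $\frac{1}{39204} \approx 2.5508 \cdot 10^{-5}$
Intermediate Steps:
$o{\left(J,j \right)} = 14 j + J j$ ($o{\left(J,j \right)} = J j + 14 j = 14 j + J j$)
$K = 0$
$\frac{1}{V{\left(o{\left(8,-9 \right)} \right)} + K} = \frac{1}{\left(- 9 \left(14 + 8\right)\right)^{2} + 0} = \frac{1}{\left(\left(-9\right) 22\right)^{2} + 0} = \frac{1}{\left(-198\right)^{2} + 0} = \frac{1}{39204 + 0} = \frac{1}{39204}$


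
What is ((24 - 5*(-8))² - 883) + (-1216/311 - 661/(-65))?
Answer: 65077326/20215 ≈ 3219.3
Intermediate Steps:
((24 - 5*(-8))² - 883) + (-1216/311 - 661/(-65)) = ((24 + 40)² - 883) + (-1216*1/311 - 661*(-1/65)) = (64² - 883) + (-1216/311 + 661/65) = (4096 - 883) + 126531/20215 = 3213 + 126531/20215 = 65077326/20215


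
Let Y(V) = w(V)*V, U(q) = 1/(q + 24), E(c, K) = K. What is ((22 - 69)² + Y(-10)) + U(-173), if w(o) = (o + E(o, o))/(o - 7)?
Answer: 5565580/2533 ≈ 2197.2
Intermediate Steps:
U(q) = 1/(24 + q)
w(o) = 2*o/(-7 + o) (w(o) = (o + o)/(o - 7) = (2*o)/(-7 + o) = 2*o/(-7 + o))
Y(V) = 2*V²/(-7 + V) (Y(V) = (2*V/(-7 + V))*V = 2*V²/(-7 + V))
((22 - 69)² + Y(-10)) + U(-173) = ((22 - 69)² + 2*(-10)²/(-7 - 10)) + 1/(24 - 173) = ((-47)² + 2*100/(-17)) + 1/(-149) = (2209 + 2*100*(-1/17)) - 1/149 = (2209 - 200/17) - 1/149 = 37353/17 - 1/149 = 5565580/2533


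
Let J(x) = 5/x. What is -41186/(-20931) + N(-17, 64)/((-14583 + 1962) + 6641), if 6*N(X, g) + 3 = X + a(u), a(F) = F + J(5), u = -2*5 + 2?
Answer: 492772939/250334760 ≈ 1.9685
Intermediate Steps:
u = -8 (u = -10 + 2 = -8)
a(F) = 1 + F (a(F) = F + 5/5 = F + 5*(⅕) = F + 1 = 1 + F)
N(X, g) = -5/3 + X/6 (N(X, g) = -½ + (X + (1 - 8))/6 = -½ + (X - 7)/6 = -½ + (-7 + X)/6 = -½ + (-7/6 + X/6) = -5/3 + X/6)
-41186/(-20931) + N(-17, 64)/((-14583 + 1962) + 6641) = -41186/(-20931) + (-5/3 + (⅙)*(-17))/((-14583 + 1962) + 6641) = -41186*(-1/20931) + (-5/3 - 17/6)/(-12621 + 6641) = 41186/20931 - 9/2/(-5980) = 41186/20931 - 9/2*(-1/5980) = 41186/20931 + 9/11960 = 492772939/250334760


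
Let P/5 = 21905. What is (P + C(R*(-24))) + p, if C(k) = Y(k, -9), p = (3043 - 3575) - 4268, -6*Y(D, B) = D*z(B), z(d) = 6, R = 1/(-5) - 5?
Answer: 523001/5 ≈ 1.0460e+5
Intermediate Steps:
P = 109525 (P = 5*21905 = 109525)
R = -26/5 (R = 1*(-⅕) - 5 = -⅕ - 5 = -26/5 ≈ -5.2000)
Y(D, B) = -D (Y(D, B) = -D*6/6 = -D)
p = -4800 (p = -532 - 4268 = -4800)
C(k) = -k
(P + C(R*(-24))) + p = (109525 - (-26)*(-24)/5) - 4800 = (109525 - 1*624/5) - 4800 = (109525 - 624/5) - 4800 = 547001/5 - 4800 = 523001/5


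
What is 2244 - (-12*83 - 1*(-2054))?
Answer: 1186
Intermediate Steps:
2244 - (-12*83 - 1*(-2054)) = 2244 - (-996 + 2054) = 2244 - 1*1058 = 2244 - 1058 = 1186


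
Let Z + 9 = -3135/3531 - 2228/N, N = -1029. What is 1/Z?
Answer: -110103/850286 ≈ -0.12949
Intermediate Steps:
Z = -850286/110103 (Z = -9 + (-3135/3531 - 2228/(-1029)) = -9 + (-3135*1/3531 - 2228*(-1/1029)) = -9 + (-95/107 + 2228/1029) = -9 + 140641/110103 = -850286/110103 ≈ -7.7226)
1/Z = 1/(-850286/110103) = -110103/850286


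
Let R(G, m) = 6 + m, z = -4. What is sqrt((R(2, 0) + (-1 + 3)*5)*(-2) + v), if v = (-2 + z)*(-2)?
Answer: 2*I*sqrt(5) ≈ 4.4721*I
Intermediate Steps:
v = 12 (v = (-2 - 4)*(-2) = -6*(-2) = 12)
sqrt((R(2, 0) + (-1 + 3)*5)*(-2) + v) = sqrt(((6 + 0) + (-1 + 3)*5)*(-2) + 12) = sqrt((6 + 2*5)*(-2) + 12) = sqrt((6 + 10)*(-2) + 12) = sqrt(16*(-2) + 12) = sqrt(-32 + 12) = sqrt(-20) = 2*I*sqrt(5)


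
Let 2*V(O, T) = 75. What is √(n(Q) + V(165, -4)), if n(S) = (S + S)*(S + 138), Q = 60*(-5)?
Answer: 5*√15558/2 ≈ 311.83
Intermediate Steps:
V(O, T) = 75/2 (V(O, T) = (½)*75 = 75/2)
Q = -300
n(S) = 2*S*(138 + S) (n(S) = (2*S)*(138 + S) = 2*S*(138 + S))
√(n(Q) + V(165, -4)) = √(2*(-300)*(138 - 300) + 75/2) = √(2*(-300)*(-162) + 75/2) = √(97200 + 75/2) = √(194475/2) = 5*√15558/2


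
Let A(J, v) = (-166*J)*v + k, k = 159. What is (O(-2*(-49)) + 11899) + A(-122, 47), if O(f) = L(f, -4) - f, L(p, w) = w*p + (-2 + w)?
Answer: 963406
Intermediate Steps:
A(J, v) = 159 - 166*J*v (A(J, v) = (-166*J)*v + 159 = -166*J*v + 159 = 159 - 166*J*v)
L(p, w) = -2 + w + p*w (L(p, w) = p*w + (-2 + w) = -2 + w + p*w)
O(f) = -6 - 5*f (O(f) = (-2 - 4 + f*(-4)) - f = (-2 - 4 - 4*f) - f = (-6 - 4*f) - f = -6 - 5*f)
(O(-2*(-49)) + 11899) + A(-122, 47) = ((-6 - (-10)*(-49)) + 11899) + (159 - 166*(-122)*47) = ((-6 - 5*98) + 11899) + (159 + 951844) = ((-6 - 490) + 11899) + 952003 = (-496 + 11899) + 952003 = 11403 + 952003 = 963406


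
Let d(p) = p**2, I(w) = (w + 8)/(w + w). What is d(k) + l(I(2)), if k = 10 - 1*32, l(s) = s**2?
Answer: 1961/4 ≈ 490.25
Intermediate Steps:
I(w) = (8 + w)/(2*w) (I(w) = (8 + w)/((2*w)) = (8 + w)*(1/(2*w)) = (8 + w)/(2*w))
k = -22 (k = 10 - 32 = -22)
d(k) + l(I(2)) = (-22)**2 + ((1/2)*(8 + 2)/2)**2 = 484 + ((1/2)*(1/2)*10)**2 = 484 + (5/2)**2 = 484 + 25/4 = 1961/4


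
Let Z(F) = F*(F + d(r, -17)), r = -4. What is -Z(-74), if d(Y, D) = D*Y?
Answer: -444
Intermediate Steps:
Z(F) = F*(68 + F) (Z(F) = F*(F - 17*(-4)) = F*(F + 68) = F*(68 + F))
-Z(-74) = -(-74)*(68 - 74) = -(-74)*(-6) = -1*444 = -444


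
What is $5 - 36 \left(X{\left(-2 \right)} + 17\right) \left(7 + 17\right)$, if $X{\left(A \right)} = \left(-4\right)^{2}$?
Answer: $-28507$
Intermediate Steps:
$X{\left(A \right)} = 16$
$5 - 36 \left(X{\left(-2 \right)} + 17\right) \left(7 + 17\right) = 5 - 36 \left(16 + 17\right) \left(7 + 17\right) = 5 - 36 \cdot 33 \cdot 24 = 5 - 28512 = -28507$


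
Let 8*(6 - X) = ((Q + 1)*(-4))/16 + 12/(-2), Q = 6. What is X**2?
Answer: 49729/1024 ≈ 48.563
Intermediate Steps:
X = 223/32 (X = 6 - (((6 + 1)*(-4))/16 + 12/(-2))/8 = 6 - ((7*(-4))*(1/16) + 12*(-1/2))/8 = 6 - (-28*1/16 - 6)/8 = 6 - (-7/4 - 6)/8 = 6 - 1/8*(-31/4) = 6 + 31/32 = 223/32 ≈ 6.9688)
X**2 = (223/32)**2 = 49729/1024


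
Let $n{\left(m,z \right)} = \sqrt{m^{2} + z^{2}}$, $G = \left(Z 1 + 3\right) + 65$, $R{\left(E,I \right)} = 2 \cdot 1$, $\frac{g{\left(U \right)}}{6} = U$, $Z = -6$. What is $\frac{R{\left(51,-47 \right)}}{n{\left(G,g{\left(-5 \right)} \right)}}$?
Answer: $\frac{\sqrt{1186}}{1186} \approx 0.029037$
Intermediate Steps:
$g{\left(U \right)} = 6 U$
$R{\left(E,I \right)} = 2$
$G = 62$ ($G = \left(\left(-6\right) 1 + 3\right) + 65 = \left(-6 + 3\right) + 65 = -3 + 65 = 62$)
$\frac{R{\left(51,-47 \right)}}{n{\left(G,g{\left(-5 \right)} \right)}} = \frac{2}{\sqrt{62^{2} + \left(6 \left(-5\right)\right)^{2}}} = \frac{2}{\sqrt{3844 + \left(-30\right)^{2}}} = \frac{2}{\sqrt{3844 + 900}} = \frac{2}{\sqrt{4744}} = \frac{2}{2 \sqrt{1186}} = 2 \frac{\sqrt{1186}}{2372} = \frac{\sqrt{1186}}{1186}$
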